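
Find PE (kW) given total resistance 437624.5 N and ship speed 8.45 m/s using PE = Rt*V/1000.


Formula: PE = Rt * V / 1000 (kW)
Step 1 — PE (W) = 437624.5 * 8.45 = 3697927.025 W
Step 2 — PE (kW) = 3697927.025 / 1000 ≈ 3697.9 kW (5 s.f.)

3697.9 kW


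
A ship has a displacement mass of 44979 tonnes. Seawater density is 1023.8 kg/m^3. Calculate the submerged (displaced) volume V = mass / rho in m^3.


Formula: V = mass / rho
Step 1 — convert tonnes to kg: 44979 t * 1000 = 44979000 kg
Step 2 — V = 44979000 / 1023.8 ≈ 43933 m^3 (5 s.f.)

43933 m^3


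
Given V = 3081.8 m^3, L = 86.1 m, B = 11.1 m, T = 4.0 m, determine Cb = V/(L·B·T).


Formula: Cb = V / (L * B * T)
Step 1 — L * B * T = 86.1 * 11.1 * 4.0 = 3822.84 m^3
Step 2 — Cb = 3081.8 / 3822.84 ≈ 0.80615 (5 s.f.)

0.80615


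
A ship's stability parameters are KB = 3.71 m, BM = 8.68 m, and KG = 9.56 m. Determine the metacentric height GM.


Formula: GM = KB + BM - KG
Step 1 — KM = KB + BM = 3.71 + 8.68 = 12.39 m
Step 2 — GM = KM - KG = 12.39 - 9.56 = 2.83 m

2.83 m


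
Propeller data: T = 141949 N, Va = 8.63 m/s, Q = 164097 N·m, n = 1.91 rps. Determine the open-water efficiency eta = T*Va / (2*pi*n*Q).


Formula: eta = T * Va / (2 * pi * n * Q)
Step 1 — numerator = T * Va = 141949 * 8.63 = 1225019.87
Step 2 — 2 * pi * n = 2 * pi * 1.91 = 12.000884
Step 3 — denominator = 12.000884 * 164097 = 1969309.06
Step 4 — eta = 1225019.87 / 1969309.06 ≈ 0.62206 (5 s.f.)

0.62206


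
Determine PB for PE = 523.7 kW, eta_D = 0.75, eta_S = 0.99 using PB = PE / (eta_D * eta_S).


Formula: PB = PE / (eta_D * eta_S)
Step 1 — combined efficiency = eta_D * eta_S = 0.75 * 0.99 = 0.7425
Step 2 — PB = 523.7 / 0.7425 ≈ 705.32 kW (5 s.f.)

705.32 kW


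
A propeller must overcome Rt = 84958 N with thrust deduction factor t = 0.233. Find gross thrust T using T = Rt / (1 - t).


Formula: T = Rt / (1 - t)
Step 1 — (1 - t) = 1 - 0.233 = 0.767
Step 2 — T = 84958 / 0.767 ≈ 110770 N (5 s.f.)

110770 N


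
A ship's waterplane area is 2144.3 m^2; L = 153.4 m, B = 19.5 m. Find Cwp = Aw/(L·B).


Formula: Cwp = Aw / (L * B)
Step 1 — L * B = 153.4 * 19.5 = 2991.3 m^2
Step 2 — Cwp = 2144.3 / 2991.3 ≈ 0.71685 (5 s.f.)

0.71685


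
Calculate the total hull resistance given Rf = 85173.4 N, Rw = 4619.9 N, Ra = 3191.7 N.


Formula: Rt = Rf + Rw + Ra
Substituting: Rt = 85173.4 + 4619.9 + 3191.7
Result: Rt = 92985.0 N

92985.0 N


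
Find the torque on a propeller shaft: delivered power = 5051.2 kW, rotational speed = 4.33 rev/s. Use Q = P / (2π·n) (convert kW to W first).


Formula: Q = P_W / (2 * pi * n)
Step 1 — P_W = 5051.2 kW * 1000 = 5051200.0 W
Step 2 — 2 * pi * n = 2 * pi * 4.33 = 27.206192
Step 3 — Q = 5051200.0 / 27.206192 ≈ 185660 N·m (5 s.f.)

185660 N·m


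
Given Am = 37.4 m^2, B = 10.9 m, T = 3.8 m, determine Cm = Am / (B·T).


Formula: Cm = Am / (B * T)
Step 1 — B * T = 10.9 * 3.8 = 41.42 m^2
Step 2 — Cm = 37.4 / 41.42 ≈ 0.90295 (5 s.f.)

0.90295


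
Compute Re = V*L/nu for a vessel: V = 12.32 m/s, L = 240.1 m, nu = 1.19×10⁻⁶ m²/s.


Formula: Re = V * L / nu
Step 1 — V * L = 12.32 * 240.1 = 2958.032 m^2/s
Step 2 — Re = 2958.032 / 1.19e-6 = 2.49e+09

2.49e+09


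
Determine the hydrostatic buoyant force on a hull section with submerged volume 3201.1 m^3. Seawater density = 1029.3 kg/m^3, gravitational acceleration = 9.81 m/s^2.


Formula: Fb = rho * g * V
Substituting: Fb = 1029.3 * 9.81 * 3201.1
Intermediate: 1029.3 * 9.81 = 10097.433
Result: Fb = 10097.433 * 3201.1 ≈ 32323000 N (5 s.f.)

32323000 N


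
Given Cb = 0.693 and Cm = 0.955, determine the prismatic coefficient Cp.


Formula: Cp = Cb / Cm
Substituting: Cp = 0.693 / 0.955
Result: Cp ≈ 0.72565 (5 s.f.)

0.72565


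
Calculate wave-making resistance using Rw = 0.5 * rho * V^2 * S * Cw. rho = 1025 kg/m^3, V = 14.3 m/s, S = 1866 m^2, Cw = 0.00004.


Formula: Rw = 0.5 * rho * V^2 * S * Cw
Step 1 — V^2 = 14.3^2 = 204.49
Step 2 — 0.5 * rho * V^2 = 0.5 * 1025 * 204.49 = 104801.125
Step 3 — Rw = 104801.125 * 1866 * 0.00004 ≈ 7822.4 N (5 s.f.)

7822.4 N


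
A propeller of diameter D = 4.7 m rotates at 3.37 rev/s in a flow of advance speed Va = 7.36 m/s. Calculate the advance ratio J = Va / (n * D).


Formula: J = Va / (n * D)
Step 1 — n * D = 3.37 * 4.7 = 15.839
Step 2 — J = 7.36 / 15.839 ≈ 0.46468 (5 s.f.)

0.46468


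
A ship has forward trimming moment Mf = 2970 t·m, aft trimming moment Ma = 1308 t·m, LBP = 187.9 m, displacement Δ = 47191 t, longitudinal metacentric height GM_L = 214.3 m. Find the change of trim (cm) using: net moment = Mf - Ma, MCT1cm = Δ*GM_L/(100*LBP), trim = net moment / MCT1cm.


Formula: net trimming moment = Mf - Ma; MCT1cm = Δ*GM_L/(100*LBP); trim = net moment / MCT1cm
Step 1 — net trimming moment = 2970 - 1308 = 1662 t·m
Step 2 — MCT1cm = 47191 * 214.3 / (100 * 187.9) = 538.2135 t·m/cm
Step 3 — trim = 1662 / 538.2135 ≈ 3.0880 cm (5 s.f.)

3.0880 cm


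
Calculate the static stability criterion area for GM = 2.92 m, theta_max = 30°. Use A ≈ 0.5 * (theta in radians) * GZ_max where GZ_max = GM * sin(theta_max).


Formula: GZ_max = GM * sin(theta); Area = 0.5 * theta_rad * GZ_max
Step 1 — GZ_max = 2.92 * sin(30°) = 2.92 * 0.5 = 1.46 m
Step 2 — theta_rad = 30 * pi/180 = 0.523599 rad
Step 3 — Area = 0.5 * 0.523599 * 1.46 ≈ 0.38223 m·rad (5 s.f.)

0.38223 m·rad


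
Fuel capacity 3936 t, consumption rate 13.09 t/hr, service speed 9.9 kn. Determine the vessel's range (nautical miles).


Formula: endurance = fuel / rate; range = endurance * speed
Step 1 — endurance = 3936 / 13.09 = 300.6875 hours
Step 2 — range = 300.6875 * 9.9 ≈ 2976.8 nautical miles (5 s.f.)

2976.8 NM


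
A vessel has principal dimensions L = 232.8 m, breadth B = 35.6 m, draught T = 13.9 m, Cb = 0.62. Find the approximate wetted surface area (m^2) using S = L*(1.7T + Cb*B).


Formula: S = 1.7*L*T + V/T with V = Cb*L*B*T, i.e. S = L * (1.7*T + Cb*B)
Step 1 — 1.7*T = 1.7 * 13.9 = 23.63 m
Step 2 — Cb*B = 0.62 * 35.6 = 22.072 m
Step 3 — 1.7*T + Cb*B = 23.63 + 22.072 = 45.702 m
Step 4 — S = 232.8 * 45.702 ≈ 10639 m^2 (5 s.f.)

10639 m^2


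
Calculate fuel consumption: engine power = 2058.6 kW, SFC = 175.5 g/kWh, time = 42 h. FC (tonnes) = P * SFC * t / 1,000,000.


Formula: FC (tonnes) = P * SFC * t / 1,000,000
Step 1 — P * SFC * t = 2058.6 * 175.5 * 42 = 15173940.6 g
Step 2 — FC (tonnes) = 15173940.6 / 1,000,000 ≈ 15.174 tonnes (5 s.f.)

15.174 tonnes


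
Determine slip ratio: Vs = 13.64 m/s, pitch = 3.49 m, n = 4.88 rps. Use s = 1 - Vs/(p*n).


Formula: s = 1 - Vs / (p * n)
Step 1 — p * n = 3.49 * 4.88 = 17.0312
Step 2 — Vs / (p*n) = 13.64 / 17.0312 = 0.800883 (6 d.p.)
Step 3 — s = 1 - 0.800883 = 0.199117

0.199117


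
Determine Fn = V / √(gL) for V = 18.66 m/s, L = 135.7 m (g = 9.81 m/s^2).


Formula: Fn = V / sqrt(g * L)
Step 1 — g * L = 9.81 * 135.7 = 1331.217
Step 2 — sqrt(g * L) = sqrt(1331.217) = 36.485847
Step 3 — Fn = 18.66 / 36.485847 ≈ 0.51143 (5 s.f.)

0.51143


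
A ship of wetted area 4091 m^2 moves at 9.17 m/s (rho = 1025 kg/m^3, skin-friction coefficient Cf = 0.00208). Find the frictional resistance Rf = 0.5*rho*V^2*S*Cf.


Formula: Rf = 0.5 * rho * V^2 * S * Cf
Step 1 — V^2 = 9.17^2 = 84.0889
Step 2 — 0.5 * rho * V^2 = 0.5 * 1025 * 84.0889 = 43095.56125
Step 3 — Rf = 43095.56125 * 4091 * 0.00208 ≈ 366710 N (5 s.f.)

366710 N


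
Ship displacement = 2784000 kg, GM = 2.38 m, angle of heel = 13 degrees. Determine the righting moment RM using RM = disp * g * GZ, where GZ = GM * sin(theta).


Formula: GZ = GM * sin(theta); RM = disp * g * GZ
Step 1 — GZ = 2.38 * sin(13°) = 2.38 * 0.224951 = 0.535383 m
Step 2 — RM = 2784000 * 9.81 * 0.535383 ≈ 14622000 N·m (5 s.f.)

14622000 N·m


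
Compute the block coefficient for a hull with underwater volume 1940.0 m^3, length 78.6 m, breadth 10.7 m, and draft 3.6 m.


Formula: Cb = V / (L * B * T)
Step 1 — L * B * T = 78.6 * 10.7 * 3.6 = 3027.672 m^3
Step 2 — Cb = 1940.0 / 3027.672 ≈ 0.64076 (5 s.f.)

0.64076


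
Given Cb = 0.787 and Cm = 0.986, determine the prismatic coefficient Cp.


Formula: Cp = Cb / Cm
Substituting: Cp = 0.787 / 0.986
Result: Cp ≈ 0.79817 (5 s.f.)

0.79817


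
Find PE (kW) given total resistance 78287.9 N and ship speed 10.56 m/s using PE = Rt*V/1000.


Formula: PE = Rt * V / 1000 (kW)
Step 1 — PE (W) = 78287.9 * 10.56 = 826720.224 W
Step 2 — PE (kW) = 826720.224 / 1000 ≈ 826.72 kW (5 s.f.)

826.72 kW


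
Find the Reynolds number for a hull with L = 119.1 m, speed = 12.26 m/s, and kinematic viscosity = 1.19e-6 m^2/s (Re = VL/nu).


Formula: Re = V * L / nu
Step 1 — V * L = 12.26 * 119.1 = 1460.166 m^2/s
Step 2 — Re = 1460.166 / 1.19e-6 = 1.23e+09

1.23e+09


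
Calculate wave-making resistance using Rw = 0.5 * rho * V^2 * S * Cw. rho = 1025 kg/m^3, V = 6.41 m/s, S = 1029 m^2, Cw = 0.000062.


Formula: Rw = 0.5 * rho * V^2 * S * Cw
Step 1 — V^2 = 6.41^2 = 41.0881
Step 2 — 0.5 * rho * V^2 = 0.5 * 1025 * 41.0881 = 21057.65125
Step 3 — Rw = 21057.65125 * 1029 * 0.000062 ≈ 1343.4 N (5 s.f.)

1343.4 N


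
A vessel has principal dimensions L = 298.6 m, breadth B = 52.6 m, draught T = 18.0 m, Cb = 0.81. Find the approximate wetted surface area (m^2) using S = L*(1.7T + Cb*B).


Formula: S = 1.7*L*T + V/T with V = Cb*L*B*T, i.e. S = L * (1.7*T + Cb*B)
Step 1 — 1.7*T = 1.7 * 18.0 = 30.6 m
Step 2 — Cb*B = 0.81 * 52.6 = 42.606 m
Step 3 — 1.7*T + Cb*B = 30.6 + 42.606 = 73.206 m
Step 4 — S = 298.6 * 73.206 ≈ 21859 m^2 (5 s.f.)

21859 m^2


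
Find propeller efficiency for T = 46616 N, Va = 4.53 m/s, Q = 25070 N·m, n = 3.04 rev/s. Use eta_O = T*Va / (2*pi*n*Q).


Formula: eta = T * Va / (2 * pi * n * Q)
Step 1 — numerator = T * Va = 46616 * 4.53 = 211170.48
Step 2 — 2 * pi * n = 2 * pi * 3.04 = 19.100883
Step 3 — denominator = 19.100883 * 25070 = 478859.14
Step 4 — eta = 211170.48 / 478859.14 ≈ 0.44099 (5 s.f.)

0.44099


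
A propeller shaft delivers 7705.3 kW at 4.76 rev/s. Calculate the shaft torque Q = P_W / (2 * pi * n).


Formula: Q = P_W / (2 * pi * n)
Step 1 — P_W = 7705.3 kW * 1000 = 7705300.0 W
Step 2 — 2 * pi * n = 2 * pi * 4.76 = 29.907962
Step 3 — Q = 7705300.0 / 29.907962 ≈ 257630 N·m (5 s.f.)

257630 N·m


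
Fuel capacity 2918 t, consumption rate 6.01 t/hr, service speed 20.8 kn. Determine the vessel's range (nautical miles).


Formula: endurance = fuel / rate; range = endurance * speed
Step 1 — endurance = 2918 / 6.01 = 485.5241 hours
Step 2 — range = 485.5241 * 20.8 ≈ 10099 nautical miles (5 s.f.)

10099 NM


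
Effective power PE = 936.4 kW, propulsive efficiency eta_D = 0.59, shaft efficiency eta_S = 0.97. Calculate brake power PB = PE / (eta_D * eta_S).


Formula: PB = PE / (eta_D * eta_S)
Step 1 — combined efficiency = eta_D * eta_S = 0.59 * 0.97 = 0.5723
Step 2 — PB = 936.4 / 0.5723 ≈ 1636.2 kW (5 s.f.)

1636.2 kW


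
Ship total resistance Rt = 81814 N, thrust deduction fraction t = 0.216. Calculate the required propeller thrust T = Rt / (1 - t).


Formula: T = Rt / (1 - t)
Step 1 — (1 - t) = 1 - 0.216 = 0.784
Step 2 — T = 81814 / 0.784 ≈ 104350 N (5 s.f.)

104350 N


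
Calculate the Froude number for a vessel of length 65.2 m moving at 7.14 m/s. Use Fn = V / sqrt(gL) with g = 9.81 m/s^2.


Formula: Fn = V / sqrt(g * L)
Step 1 — g * L = 9.81 * 65.2 = 639.612
Step 2 — sqrt(g * L) = sqrt(639.612) = 25.290552
Step 3 — Fn = 7.14 / 25.290552 ≈ 0.28232 (5 s.f.)

0.28232


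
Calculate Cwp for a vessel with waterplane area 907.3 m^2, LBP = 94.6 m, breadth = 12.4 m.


Formula: Cwp = Aw / (L * B)
Step 1 — L * B = 94.6 * 12.4 = 1173.04 m^2
Step 2 — Cwp = 907.3 / 1173.04 ≈ 0.77346 (5 s.f.)

0.77346


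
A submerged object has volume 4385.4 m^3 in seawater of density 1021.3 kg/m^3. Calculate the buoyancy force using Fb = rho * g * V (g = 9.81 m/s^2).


Formula: Fb = rho * g * V
Substituting: Fb = 1021.3 * 9.81 * 4385.4
Intermediate: 1021.3 * 9.81 = 10018.953
Result: Fb = 10018.953 * 4385.4 ≈ 43937000 N (5 s.f.)

43937000 N


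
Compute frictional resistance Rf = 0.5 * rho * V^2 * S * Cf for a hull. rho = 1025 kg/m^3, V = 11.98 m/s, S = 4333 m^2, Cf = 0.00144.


Formula: Rf = 0.5 * rho * V^2 * S * Cf
Step 1 — V^2 = 11.98^2 = 143.5204
Step 2 — 0.5 * rho * V^2 = 0.5 * 1025 * 143.5204 = 73554.205
Step 3 — Rf = 73554.205 * 4333 * 0.00144 ≈ 458940 N (5 s.f.)

458940 N


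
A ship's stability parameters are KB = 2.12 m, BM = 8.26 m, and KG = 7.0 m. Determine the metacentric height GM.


Formula: GM = KB + BM - KG
Step 1 — KM = KB + BM = 2.12 + 8.26 = 10.38 m
Step 2 — GM = KM - KG = 10.38 - 7.0 = 3.38 m

3.38 m


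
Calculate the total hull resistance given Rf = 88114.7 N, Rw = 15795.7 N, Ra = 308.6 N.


Formula: Rt = Rf + Rw + Ra
Substituting: Rt = 88114.7 + 15795.7 + 308.6
Result: Rt = 104219.0 N

104219.0 N


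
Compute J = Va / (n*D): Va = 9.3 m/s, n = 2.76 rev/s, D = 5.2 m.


Formula: J = Va / (n * D)
Step 1 — n * D = 2.76 * 5.2 = 14.352
Step 2 — J = 9.3 / 14.352 ≈ 0.64799 (5 s.f.)

0.64799


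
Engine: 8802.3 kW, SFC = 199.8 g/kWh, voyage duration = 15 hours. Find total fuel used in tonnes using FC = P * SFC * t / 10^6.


Formula: FC (tonnes) = P * SFC * t / 1,000,000
Step 1 — P * SFC * t = 8802.3 * 199.8 * 15 = 26380493.1 g
Step 2 — FC (tonnes) = 26380493.1 / 1,000,000 ≈ 26.380 tonnes (5 s.f.)

26.380 tonnes


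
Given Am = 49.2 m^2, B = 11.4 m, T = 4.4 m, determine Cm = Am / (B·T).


Formula: Cm = Am / (B * T)
Step 1 — B * T = 11.4 * 4.4 = 50.16 m^2
Step 2 — Cm = 49.2 / 50.16 ≈ 0.98086 (5 s.f.)

0.98086


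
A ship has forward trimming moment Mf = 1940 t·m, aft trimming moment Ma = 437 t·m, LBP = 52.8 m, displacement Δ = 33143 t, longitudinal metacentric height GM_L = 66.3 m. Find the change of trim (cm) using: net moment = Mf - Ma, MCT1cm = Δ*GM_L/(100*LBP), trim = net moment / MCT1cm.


Formula: net trimming moment = Mf - Ma; MCT1cm = Δ*GM_L/(100*LBP); trim = net moment / MCT1cm
Step 1 — net trimming moment = 1940 - 437 = 1503 t·m
Step 2 — MCT1cm = 33143 * 66.3 / (100 * 52.8) = 416.1706 t·m/cm
Step 3 — trim = 1503 / 416.1706 ≈ 3.6115 cm (5 s.f.)

3.6115 cm


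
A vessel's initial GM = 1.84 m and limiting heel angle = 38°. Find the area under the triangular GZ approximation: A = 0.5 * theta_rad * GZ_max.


Formula: GZ_max = GM * sin(theta); Area = 0.5 * theta_rad * GZ_max
Step 1 — GZ_max = 1.84 * sin(38°) = 1.84 * 0.615661 = 1.132816 m
Step 2 — theta_rad = 38 * pi/180 = 0.663225 rad
Step 3 — Area = 0.5 * 0.663225 * 1.132816 ≈ 0.37566 m·rad (5 s.f.)

0.37566 m·rad


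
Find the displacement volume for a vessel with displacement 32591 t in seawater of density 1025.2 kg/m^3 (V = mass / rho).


Formula: V = mass / rho
Step 1 — convert tonnes to kg: 32591 t * 1000 = 32591000 kg
Step 2 — V = 32591000 / 1025.2 ≈ 31790 m^3 (5 s.f.)

31790 m^3


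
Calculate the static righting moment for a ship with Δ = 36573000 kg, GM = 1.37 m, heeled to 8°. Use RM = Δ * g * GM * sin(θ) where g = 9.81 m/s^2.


Formula: GZ = GM * sin(theta); RM = disp * g * GZ
Step 1 — GZ = 1.37 * sin(8°) = 1.37 * 0.139173 = 0.190667 m
Step 2 — RM = 36573000 * 9.81 * 0.190667 ≈ 68408000 N·m (5 s.f.)

68408000 N·m


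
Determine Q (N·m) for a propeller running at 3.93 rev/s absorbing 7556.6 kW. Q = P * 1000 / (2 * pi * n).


Formula: Q = P_W / (2 * pi * n)
Step 1 — P_W = 7556.6 kW * 1000 = 7556600.0 W
Step 2 — 2 * pi * n = 2 * pi * 3.93 = 24.692918
Step 3 — Q = 7556600.0 / 24.692918 ≈ 306020 N·m (5 s.f.)

306020 N·m


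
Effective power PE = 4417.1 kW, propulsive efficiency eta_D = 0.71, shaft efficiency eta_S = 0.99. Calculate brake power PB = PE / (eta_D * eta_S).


Formula: PB = PE / (eta_D * eta_S)
Step 1 — combined efficiency = eta_D * eta_S = 0.71 * 0.99 = 0.7029
Step 2 — PB = 4417.1 / 0.7029 ≈ 6284.1 kW (5 s.f.)

6284.1 kW


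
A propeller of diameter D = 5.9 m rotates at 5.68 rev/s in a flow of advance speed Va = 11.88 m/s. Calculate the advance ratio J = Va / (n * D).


Formula: J = Va / (n * D)
Step 1 — n * D = 5.68 * 5.9 = 33.512
Step 2 — J = 11.88 / 33.512 ≈ 0.35450 (5 s.f.)

0.35450


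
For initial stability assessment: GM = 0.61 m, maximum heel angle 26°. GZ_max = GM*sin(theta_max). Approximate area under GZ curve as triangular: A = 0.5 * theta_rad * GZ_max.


Formula: GZ_max = GM * sin(theta); Area = 0.5 * theta_rad * GZ_max
Step 1 — GZ_max = 0.61 * sin(26°) = 0.61 * 0.438371 = 0.267406 m
Step 2 — theta_rad = 26 * pi/180 = 0.453786 rad
Step 3 — Area = 0.5 * 0.453786 * 0.267406 ≈ 0.060673 m·rad (5 s.f.)

0.060673 m·rad


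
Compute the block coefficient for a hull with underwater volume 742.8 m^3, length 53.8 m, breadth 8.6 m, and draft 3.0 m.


Formula: Cb = V / (L * B * T)
Step 1 — L * B * T = 53.8 * 8.6 * 3.0 = 1388.04 m^3
Step 2 — Cb = 742.8 / 1388.04 ≈ 0.53514 (5 s.f.)

0.53514


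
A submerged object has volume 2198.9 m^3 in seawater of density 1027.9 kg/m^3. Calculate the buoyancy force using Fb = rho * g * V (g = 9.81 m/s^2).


Formula: Fb = rho * g * V
Substituting: Fb = 1027.9 * 9.81 * 2198.9
Intermediate: 1027.9 * 9.81 = 10083.699
Result: Fb = 10083.699 * 2198.9 ≈ 22173000 N (5 s.f.)

22173000 N


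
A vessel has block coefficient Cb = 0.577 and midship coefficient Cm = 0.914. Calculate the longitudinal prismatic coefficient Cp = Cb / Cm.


Formula: Cp = Cb / Cm
Substituting: Cp = 0.577 / 0.914
Result: Cp ≈ 0.63129 (5 s.f.)

0.63129


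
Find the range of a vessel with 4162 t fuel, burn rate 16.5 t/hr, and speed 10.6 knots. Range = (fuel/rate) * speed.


Formula: endurance = fuel / rate; range = endurance * speed
Step 1 — endurance = 4162 / 16.5 = 252.2424 hours
Step 2 — range = 252.2424 * 10.6 ≈ 2673.8 nautical miles (5 s.f.)

2673.8 NM


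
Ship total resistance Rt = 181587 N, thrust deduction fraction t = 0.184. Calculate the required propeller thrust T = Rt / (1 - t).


Formula: T = Rt / (1 - t)
Step 1 — (1 - t) = 1 - 0.184 = 0.816
Step 2 — T = 181587 / 0.816 ≈ 222530 N (5 s.f.)

222530 N


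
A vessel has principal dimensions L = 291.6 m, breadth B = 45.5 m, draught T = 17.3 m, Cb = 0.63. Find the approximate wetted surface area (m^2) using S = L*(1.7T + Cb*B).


Formula: S = 1.7*L*T + V/T with V = Cb*L*B*T, i.e. S = L * (1.7*T + Cb*B)
Step 1 — 1.7*T = 1.7 * 17.3 = 29.41 m
Step 2 — Cb*B = 0.63 * 45.5 = 28.665 m
Step 3 — 1.7*T + Cb*B = 29.41 + 28.665 = 58.075 m
Step 4 — S = 291.6 * 58.075 ≈ 16935 m^2 (5 s.f.)

16935 m^2


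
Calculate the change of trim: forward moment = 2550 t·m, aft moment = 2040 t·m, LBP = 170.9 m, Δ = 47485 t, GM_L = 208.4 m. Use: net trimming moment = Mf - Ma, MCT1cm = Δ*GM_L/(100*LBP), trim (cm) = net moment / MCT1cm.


Formula: net trimming moment = Mf - Ma; MCT1cm = Δ*GM_L/(100*LBP); trim = net moment / MCT1cm
Step 1 — net trimming moment = 2550 - 2040 = 510 t·m
Step 2 — MCT1cm = 47485 * 208.4 / (100 * 170.9) = 579.0447 t·m/cm
Step 3 — trim = 510 / 579.0447 ≈ 0.88076 cm (5 s.f.)

0.88076 cm


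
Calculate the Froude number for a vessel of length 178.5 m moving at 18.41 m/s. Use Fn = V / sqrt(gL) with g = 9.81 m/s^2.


Formula: Fn = V / sqrt(g * L)
Step 1 — g * L = 9.81 * 178.5 = 1751.085
Step 2 — sqrt(g * L) = sqrt(1751.085) = 41.845968
Step 3 — Fn = 18.41 / 41.845968 ≈ 0.43995 (5 s.f.)

0.43995


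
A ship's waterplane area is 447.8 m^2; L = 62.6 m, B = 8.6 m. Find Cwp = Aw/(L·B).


Formula: Cwp = Aw / (L * B)
Step 1 — L * B = 62.6 * 8.6 = 538.36 m^2
Step 2 — Cwp = 447.8 / 538.36 ≈ 0.83179 (5 s.f.)

0.83179


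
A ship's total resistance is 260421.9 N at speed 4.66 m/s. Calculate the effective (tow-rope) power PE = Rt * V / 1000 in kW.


Formula: PE = Rt * V / 1000 (kW)
Step 1 — PE (W) = 260421.9 * 4.66 = 1213566.054 W
Step 2 — PE (kW) = 1213566.054 / 1000 ≈ 1213.6 kW (5 s.f.)

1213.6 kW


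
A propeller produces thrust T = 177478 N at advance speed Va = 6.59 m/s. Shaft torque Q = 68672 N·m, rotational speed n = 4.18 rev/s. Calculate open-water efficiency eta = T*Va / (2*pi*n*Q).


Formula: eta = T * Va / (2 * pi * n * Q)
Step 1 — numerator = T * Va = 177478 * 6.59 = 1169580.02
Step 2 — 2 * pi * n = 2 * pi * 4.18 = 26.263715
Step 3 — denominator = 26.263715 * 68672 = 1803581.84
Step 4 — eta = 1169580.02 / 1803581.84 ≈ 0.64848 (5 s.f.)

0.64848


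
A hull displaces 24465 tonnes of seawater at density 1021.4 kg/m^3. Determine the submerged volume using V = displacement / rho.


Formula: V = mass / rho
Step 1 — convert tonnes to kg: 24465 t * 1000 = 24465000 kg
Step 2 — V = 24465000 / 1021.4 ≈ 23952 m^3 (5 s.f.)

23952 m^3


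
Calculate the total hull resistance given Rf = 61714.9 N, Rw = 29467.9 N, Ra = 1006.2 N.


Formula: Rt = Rf + Rw + Ra
Substituting: Rt = 61714.9 + 29467.9 + 1006.2
Result: Rt = 92189.0 N

92189.0 N


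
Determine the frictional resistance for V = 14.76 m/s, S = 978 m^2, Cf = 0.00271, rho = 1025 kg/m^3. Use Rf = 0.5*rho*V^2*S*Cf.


Formula: Rf = 0.5 * rho * V^2 * S * Cf
Step 1 — V^2 = 14.76^2 = 217.8576
Step 2 — 0.5 * rho * V^2 = 0.5 * 1025 * 217.8576 = 111652.02
Step 3 — Rf = 111652.02 * 978 * 0.00271 ≈ 295920 N (5 s.f.)

295920 N


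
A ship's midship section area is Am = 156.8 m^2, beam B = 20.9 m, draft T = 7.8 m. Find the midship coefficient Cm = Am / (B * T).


Formula: Cm = Am / (B * T)
Step 1 — B * T = 20.9 * 7.8 = 163.02 m^2
Step 2 — Cm = 156.8 / 163.02 ≈ 0.96185 (5 s.f.)

0.96185


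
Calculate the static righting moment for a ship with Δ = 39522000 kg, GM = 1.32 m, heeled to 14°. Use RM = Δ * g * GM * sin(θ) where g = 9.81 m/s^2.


Formula: GZ = GM * sin(theta); RM = disp * g * GZ
Step 1 — GZ = 1.32 * sin(14°) = 1.32 * 0.241922 = 0.319337 m
Step 2 — RM = 39522000 * 9.81 * 0.319337 ≈ 123810000 N·m (5 s.f.)

123810000 N·m


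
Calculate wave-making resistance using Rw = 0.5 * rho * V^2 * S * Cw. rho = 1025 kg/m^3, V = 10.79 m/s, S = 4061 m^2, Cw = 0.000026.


Formula: Rw = 0.5 * rho * V^2 * S * Cw
Step 1 — V^2 = 10.79^2 = 116.4241
Step 2 — 0.5 * rho * V^2 = 0.5 * 1025 * 116.4241 = 59667.35125
Step 3 — Rw = 59667.35125 * 4061 * 0.000026 ≈ 6300.0 N (5 s.f.)

6300.0 N


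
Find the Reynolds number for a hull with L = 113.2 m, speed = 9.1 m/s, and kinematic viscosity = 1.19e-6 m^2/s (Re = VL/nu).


Formula: Re = V * L / nu
Step 1 — V * L = 9.1 * 113.2 = 1030.12 m^2/s
Step 2 — Re = 1030.12 / 1.19e-6 = 8.66e+08

8.66e+08


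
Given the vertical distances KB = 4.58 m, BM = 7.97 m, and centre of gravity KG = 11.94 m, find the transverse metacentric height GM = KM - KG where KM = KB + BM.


Formula: GM = KB + BM - KG
Step 1 — KM = KB + BM = 4.58 + 7.97 = 12.55 m
Step 2 — GM = KM - KG = 12.55 - 11.94 = 0.61 m

0.61 m


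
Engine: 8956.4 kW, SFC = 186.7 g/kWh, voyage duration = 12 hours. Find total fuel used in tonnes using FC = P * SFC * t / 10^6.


Formula: FC (tonnes) = P * SFC * t / 1,000,000
Step 1 — P * SFC * t = 8956.4 * 186.7 * 12 = 20065918.56 g
Step 2 — FC (tonnes) = 20065918.56 / 1,000,000 ≈ 20.066 tonnes (5 s.f.)

20.066 tonnes


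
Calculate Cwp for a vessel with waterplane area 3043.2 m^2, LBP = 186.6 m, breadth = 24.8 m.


Formula: Cwp = Aw / (L * B)
Step 1 — L * B = 186.6 * 24.8 = 4627.68 m^2
Step 2 — Cwp = 3043.2 / 4627.68 ≈ 0.65761 (5 s.f.)

0.65761


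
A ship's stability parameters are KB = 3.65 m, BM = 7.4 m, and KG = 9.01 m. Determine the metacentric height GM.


Formula: GM = KB + BM - KG
Step 1 — KM = KB + BM = 3.65 + 7.4 = 11.05 m
Step 2 — GM = KM - KG = 11.05 - 9.01 = 2.04 m

2.04 m


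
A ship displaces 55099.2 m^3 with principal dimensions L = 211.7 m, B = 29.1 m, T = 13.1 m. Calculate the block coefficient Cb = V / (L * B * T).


Formula: Cb = V / (L * B * T)
Step 1 — L * B * T = 211.7 * 29.1 * 13.1 = 80702.157 m^3
Step 2 — Cb = 55099.2 / 80702.157 ≈ 0.68275 (5 s.f.)

0.68275


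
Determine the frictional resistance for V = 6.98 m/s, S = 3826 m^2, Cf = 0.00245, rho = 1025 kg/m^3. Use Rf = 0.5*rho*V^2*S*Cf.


Formula: Rf = 0.5 * rho * V^2 * S * Cf
Step 1 — V^2 = 6.98^2 = 48.7204
Step 2 — 0.5 * rho * V^2 = 0.5 * 1025 * 48.7204 = 24969.205
Step 3 — Rf = 24969.205 * 3826 * 0.00245 ≈ 234050 N (5 s.f.)

234050 N


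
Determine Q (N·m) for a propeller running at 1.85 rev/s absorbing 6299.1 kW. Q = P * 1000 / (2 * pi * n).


Formula: Q = P_W / (2 * pi * n)
Step 1 — P_W = 6299.1 kW * 1000 = 6299100.0 W
Step 2 — 2 * pi * n = 2 * pi * 1.85 = 11.623893
Step 3 — Q = 6299100.0 / 11.623893 ≈ 541910 N·m (5 s.f.)

541910 N·m


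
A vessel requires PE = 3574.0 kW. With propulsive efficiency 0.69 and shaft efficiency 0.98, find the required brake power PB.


Formula: PB = PE / (eta_D * eta_S)
Step 1 — combined efficiency = eta_D * eta_S = 0.69 * 0.98 = 0.6762
Step 2 — PB = 3574.0 / 0.6762 ≈ 5285.4 kW (5 s.f.)

5285.4 kW


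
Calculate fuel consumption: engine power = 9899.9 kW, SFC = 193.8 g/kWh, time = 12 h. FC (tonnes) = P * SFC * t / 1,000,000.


Formula: FC (tonnes) = P * SFC * t / 1,000,000
Step 1 — P * SFC * t = 9899.9 * 193.8 * 12 = 23023207.44 g
Step 2 — FC (tonnes) = 23023207.44 / 1,000,000 ≈ 23.023 tonnes (5 s.f.)

23.023 tonnes


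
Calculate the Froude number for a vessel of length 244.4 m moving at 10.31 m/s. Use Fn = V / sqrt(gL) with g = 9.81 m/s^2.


Formula: Fn = V / sqrt(g * L)
Step 1 — g * L = 9.81 * 244.4 = 2397.564
Step 2 — sqrt(g * L) = sqrt(2397.564) = 48.964926
Step 3 — Fn = 10.31 / 48.964926 ≈ 0.21056 (5 s.f.)

0.21056


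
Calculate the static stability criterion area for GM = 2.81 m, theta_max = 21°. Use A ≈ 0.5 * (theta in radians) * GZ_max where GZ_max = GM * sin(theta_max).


Formula: GZ_max = GM * sin(theta); Area = 0.5 * theta_rad * GZ_max
Step 1 — GZ_max = 2.81 * sin(21°) = 2.81 * 0.358368 = 1.007014 m
Step 2 — theta_rad = 21 * pi/180 = 0.366519 rad
Step 3 — Area = 0.5 * 0.366519 * 1.007014 ≈ 0.18454 m·rad (5 s.f.)

0.18454 m·rad


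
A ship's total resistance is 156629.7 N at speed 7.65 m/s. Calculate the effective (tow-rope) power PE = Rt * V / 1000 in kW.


Formula: PE = Rt * V / 1000 (kW)
Step 1 — PE (W) = 156629.7 * 7.65 = 1198217.205 W
Step 2 — PE (kW) = 1198217.205 / 1000 ≈ 1198.2 kW (5 s.f.)

1198.2 kW


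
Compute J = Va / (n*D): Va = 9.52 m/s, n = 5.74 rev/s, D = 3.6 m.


Formula: J = Va / (n * D)
Step 1 — n * D = 5.74 * 3.6 = 20.664
Step 2 — J = 9.52 / 20.664 ≈ 0.46070 (5 s.f.)

0.46070


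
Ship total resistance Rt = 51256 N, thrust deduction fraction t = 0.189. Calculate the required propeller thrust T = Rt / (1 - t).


Formula: T = Rt / (1 - t)
Step 1 — (1 - t) = 1 - 0.189 = 0.811
Step 2 — T = 51256 / 0.811 ≈ 63201 N (5 s.f.)

63201 N


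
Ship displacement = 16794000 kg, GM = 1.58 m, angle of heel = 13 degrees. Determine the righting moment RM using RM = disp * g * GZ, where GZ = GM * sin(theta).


Formula: GZ = GM * sin(theta); RM = disp * g * GZ
Step 1 — GZ = 1.58 * sin(13°) = 1.58 * 0.224951 = 0.355423 m
Step 2 — RM = 16794000 * 9.81 * 0.355423 ≈ 58556000 N·m (5 s.f.)

58556000 N·m


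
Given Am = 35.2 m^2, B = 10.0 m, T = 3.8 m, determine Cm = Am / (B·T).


Formula: Cm = Am / (B * T)
Step 1 — B * T = 10.0 * 3.8 = 38.0 m^2
Step 2 — Cm = 35.2 / 38.0 ≈ 0.92632 (5 s.f.)

0.92632


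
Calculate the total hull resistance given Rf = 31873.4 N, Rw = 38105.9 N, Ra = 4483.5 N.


Formula: Rt = Rf + Rw + Ra
Substituting: Rt = 31873.4 + 38105.9 + 4483.5
Result: Rt = 74462.8 N

74462.8 N


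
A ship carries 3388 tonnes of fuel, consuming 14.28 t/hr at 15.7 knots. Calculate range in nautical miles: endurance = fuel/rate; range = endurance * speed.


Formula: endurance = fuel / rate; range = endurance * speed
Step 1 — endurance = 3388 / 14.28 = 237.2549 hours
Step 2 — range = 237.2549 * 15.7 ≈ 3724.9 nautical miles (5 s.f.)

3724.9 NM


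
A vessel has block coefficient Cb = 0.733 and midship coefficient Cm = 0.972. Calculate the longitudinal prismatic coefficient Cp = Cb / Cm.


Formula: Cp = Cb / Cm
Substituting: Cp = 0.733 / 0.972
Result: Cp ≈ 0.75412 (5 s.f.)

0.75412


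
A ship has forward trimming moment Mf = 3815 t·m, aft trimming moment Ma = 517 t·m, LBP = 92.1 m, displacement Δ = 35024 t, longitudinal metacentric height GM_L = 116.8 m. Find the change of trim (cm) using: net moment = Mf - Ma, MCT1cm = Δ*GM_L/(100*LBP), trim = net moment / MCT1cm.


Formula: net trimming moment = Mf - Ma; MCT1cm = Δ*GM_L/(100*LBP); trim = net moment / MCT1cm
Step 1 — net trimming moment = 3815 - 517 = 3298 t·m
Step 2 — MCT1cm = 35024 * 116.8 / (100 * 92.1) = 444.1697 t·m/cm
Step 3 — trim = 3298 / 444.1697 ≈ 7.4251 cm (5 s.f.)

7.4251 cm


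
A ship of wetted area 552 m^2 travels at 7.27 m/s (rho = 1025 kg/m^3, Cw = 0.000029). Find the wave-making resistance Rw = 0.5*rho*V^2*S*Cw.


Formula: Rw = 0.5 * rho * V^2 * S * Cw
Step 1 — V^2 = 7.27^2 = 52.8529
Step 2 — 0.5 * rho * V^2 = 0.5 * 1025 * 52.8529 = 27087.11125
Step 3 — Rw = 27087.11125 * 552 * 0.000029 ≈ 433.61 N (5 s.f.)

433.61 N


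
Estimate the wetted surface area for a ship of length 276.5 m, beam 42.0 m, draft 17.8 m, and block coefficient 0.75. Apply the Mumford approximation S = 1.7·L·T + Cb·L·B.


Formula: S = 1.7*L*T + V/T with V = Cb*L*B*T, i.e. S = L * (1.7*T + Cb*B)
Step 1 — 1.7*T = 1.7 * 17.8 = 30.26 m
Step 2 — Cb*B = 0.75 * 42.0 = 31.5 m
Step 3 — 1.7*T + Cb*B = 30.26 + 31.5 = 61.76 m
Step 4 — S = 276.5 * 61.76 ≈ 17077 m^2 (5 s.f.)

17077 m^2


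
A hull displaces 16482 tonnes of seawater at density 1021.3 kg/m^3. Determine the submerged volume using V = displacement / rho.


Formula: V = mass / rho
Step 1 — convert tonnes to kg: 16482 t * 1000 = 16482000 kg
Step 2 — V = 16482000 / 1021.3 ≈ 16138 m^3 (5 s.f.)

16138 m^3


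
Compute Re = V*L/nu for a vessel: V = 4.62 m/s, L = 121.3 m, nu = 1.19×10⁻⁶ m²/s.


Formula: Re = V * L / nu
Step 1 — V * L = 4.62 * 121.3 = 560.406 m^2/s
Step 2 — Re = 560.406 / 1.19e-6 = 4.71e+08

4.71e+08


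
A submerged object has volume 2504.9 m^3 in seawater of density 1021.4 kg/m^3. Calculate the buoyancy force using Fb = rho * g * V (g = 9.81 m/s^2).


Formula: Fb = rho * g * V
Substituting: Fb = 1021.4 * 9.81 * 2504.9
Intermediate: 1021.4 * 9.81 = 10019.934
Result: Fb = 10019.934 * 2504.9 ≈ 25099000 N (5 s.f.)

25099000 N


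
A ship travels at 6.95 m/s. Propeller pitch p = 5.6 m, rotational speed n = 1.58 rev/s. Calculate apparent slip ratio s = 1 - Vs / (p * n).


Formula: s = 1 - Vs / (p * n)
Step 1 — p * n = 5.6 * 1.58 = 8.848
Step 2 — Vs / (p*n) = 6.95 / 8.848 = 0.785488 (6 d.p.)
Step 3 — s = 1 - 0.785488 = 0.214512

0.214512


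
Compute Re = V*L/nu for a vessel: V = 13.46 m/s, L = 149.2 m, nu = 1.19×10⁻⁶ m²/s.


Formula: Re = V * L / nu
Step 1 — V * L = 13.46 * 149.2 = 2008.232 m^2/s
Step 2 — Re = 2008.232 / 1.19e-6 = 1.69e+09

1.69e+09


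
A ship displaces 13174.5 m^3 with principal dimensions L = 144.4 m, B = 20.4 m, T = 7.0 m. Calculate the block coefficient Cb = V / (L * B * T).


Formula: Cb = V / (L * B * T)
Step 1 — L * B * T = 144.4 * 20.4 * 7.0 = 20620.32 m^3
Step 2 — Cb = 13174.5 / 20620.32 ≈ 0.63891 (5 s.f.)

0.63891


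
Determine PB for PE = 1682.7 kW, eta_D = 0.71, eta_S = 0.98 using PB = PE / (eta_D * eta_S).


Formula: PB = PE / (eta_D * eta_S)
Step 1 — combined efficiency = eta_D * eta_S = 0.71 * 0.98 = 0.6958
Step 2 — PB = 1682.7 / 0.6958 ≈ 2418.4 kW (5 s.f.)

2418.4 kW


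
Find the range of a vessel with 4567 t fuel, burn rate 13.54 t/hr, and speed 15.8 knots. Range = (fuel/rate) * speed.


Formula: endurance = fuel / rate; range = endurance * speed
Step 1 — endurance = 4567 / 13.54 = 337.2969 hours
Step 2 — range = 337.2969 * 15.8 ≈ 5329.3 nautical miles (5 s.f.)

5329.3 NM


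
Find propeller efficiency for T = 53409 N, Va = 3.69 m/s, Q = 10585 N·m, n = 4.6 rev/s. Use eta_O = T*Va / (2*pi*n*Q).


Formula: eta = T * Va / (2 * pi * n * Q)
Step 1 — numerator = T * Va = 53409 * 3.69 = 197079.21
Step 2 — 2 * pi * n = 2 * pi * 4.6 = 28.902652
Step 3 — denominator = 28.902652 * 10585 = 305934.57
Step 4 — eta = 197079.21 / 305934.57 ≈ 0.64419 (5 s.f.)

0.64419


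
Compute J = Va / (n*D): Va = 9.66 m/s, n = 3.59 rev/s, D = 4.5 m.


Formula: J = Va / (n * D)
Step 1 — n * D = 3.59 * 4.5 = 16.155
Step 2 — J = 9.66 / 16.155 ≈ 0.59796 (5 s.f.)

0.59796


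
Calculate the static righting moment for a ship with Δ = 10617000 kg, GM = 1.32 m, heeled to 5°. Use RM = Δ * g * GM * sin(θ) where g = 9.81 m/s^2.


Formula: GZ = GM * sin(theta); RM = disp * g * GZ
Step 1 — GZ = 1.32 * sin(5°) = 1.32 * 0.087156 = 0.115046 m
Step 2 — RM = 10617000 * 9.81 * 0.115046 ≈ 11982000 N·m (5 s.f.)

11982000 N·m


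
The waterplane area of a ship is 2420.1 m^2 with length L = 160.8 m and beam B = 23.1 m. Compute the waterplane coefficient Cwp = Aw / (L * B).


Formula: Cwp = Aw / (L * B)
Step 1 — L * B = 160.8 * 23.1 = 3714.48 m^2
Step 2 — Cwp = 2420.1 / 3714.48 ≈ 0.65153 (5 s.f.)

0.65153


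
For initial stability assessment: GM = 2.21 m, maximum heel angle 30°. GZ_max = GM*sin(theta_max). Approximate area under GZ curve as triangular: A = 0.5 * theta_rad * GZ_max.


Formula: GZ_max = GM * sin(theta); Area = 0.5 * theta_rad * GZ_max
Step 1 — GZ_max = 2.21 * sin(30°) = 2.21 * 0.5 = 1.105 m
Step 2 — theta_rad = 30 * pi/180 = 0.523599 rad
Step 3 — Area = 0.5 * 0.523599 * 1.105 ≈ 0.28929 m·rad (5 s.f.)

0.28929 m·rad


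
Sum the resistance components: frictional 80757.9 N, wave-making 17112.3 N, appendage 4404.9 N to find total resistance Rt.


Formula: Rt = Rf + Rw + Ra
Substituting: Rt = 80757.9 + 17112.3 + 4404.9
Result: Rt = 102275.1 N

102275.1 N


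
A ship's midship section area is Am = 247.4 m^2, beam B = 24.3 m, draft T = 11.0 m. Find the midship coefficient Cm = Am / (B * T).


Formula: Cm = Am / (B * T)
Step 1 — B * T = 24.3 * 11.0 = 267.3 m^2
Step 2 — Cm = 247.4 / 267.3 ≈ 0.92555 (5 s.f.)

0.92555


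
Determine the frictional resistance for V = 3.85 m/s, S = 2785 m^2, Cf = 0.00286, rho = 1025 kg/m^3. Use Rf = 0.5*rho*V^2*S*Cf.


Formula: Rf = 0.5 * rho * V^2 * S * Cf
Step 1 — V^2 = 3.85^2 = 14.8225
Step 2 — 0.5 * rho * V^2 = 0.5 * 1025 * 14.8225 = 7596.53125
Step 3 — Rf = 7596.53125 * 2785 * 0.00286 ≈ 60507 N (5 s.f.)

60507 N


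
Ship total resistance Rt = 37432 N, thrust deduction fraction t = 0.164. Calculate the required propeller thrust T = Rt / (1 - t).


Formula: T = Rt / (1 - t)
Step 1 — (1 - t) = 1 - 0.164 = 0.836
Step 2 — T = 37432 / 0.836 ≈ 44775 N (5 s.f.)

44775 N


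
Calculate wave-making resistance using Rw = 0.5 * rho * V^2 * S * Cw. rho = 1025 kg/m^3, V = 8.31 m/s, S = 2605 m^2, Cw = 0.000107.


Formula: Rw = 0.5 * rho * V^2 * S * Cw
Step 1 — V^2 = 8.31^2 = 69.0561
Step 2 — 0.5 * rho * V^2 = 0.5 * 1025 * 69.0561 = 35391.25125
Step 3 — Rw = 35391.25125 * 2605 * 0.000107 ≈ 9864.8 N (5 s.f.)

9864.8 N


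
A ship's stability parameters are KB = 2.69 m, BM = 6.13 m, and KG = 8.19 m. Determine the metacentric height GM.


Formula: GM = KB + BM - KG
Step 1 — KM = KB + BM = 2.69 + 6.13 = 8.82 m
Step 2 — GM = KM - KG = 8.82 - 8.19 = 0.63 m

0.63 m


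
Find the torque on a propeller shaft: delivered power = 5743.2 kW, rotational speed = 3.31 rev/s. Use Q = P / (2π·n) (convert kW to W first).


Formula: Q = P_W / (2 * pi * n)
Step 1 — P_W = 5743.2 kW * 1000 = 5743200.0 W
Step 2 — 2 * pi * n = 2 * pi * 3.31 = 20.797343
Step 3 — Q = 5743200.0 / 20.797343 ≈ 276150 N·m (5 s.f.)

276150 N·m


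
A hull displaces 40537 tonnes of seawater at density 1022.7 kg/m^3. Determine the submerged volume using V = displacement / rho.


Formula: V = mass / rho
Step 1 — convert tonnes to kg: 40537 t * 1000 = 40537000 kg
Step 2 — V = 40537000 / 1022.7 ≈ 39637 m^3 (5 s.f.)

39637 m^3


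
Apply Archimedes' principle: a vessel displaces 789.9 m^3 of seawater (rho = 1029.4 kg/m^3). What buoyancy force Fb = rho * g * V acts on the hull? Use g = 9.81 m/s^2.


Formula: Fb = rho * g * V
Substituting: Fb = 1029.4 * 9.81 * 789.9
Intermediate: 1029.4 * 9.81 = 10098.414
Result: Fb = 10098.414 * 789.9 ≈ 7976700 N (5 s.f.)

7976700 N


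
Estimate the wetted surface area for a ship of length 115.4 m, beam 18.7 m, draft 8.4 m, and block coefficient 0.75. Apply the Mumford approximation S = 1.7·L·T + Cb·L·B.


Formula: S = 1.7*L*T + V/T with V = Cb*L*B*T, i.e. S = L * (1.7*T + Cb*B)
Step 1 — 1.7*T = 1.7 * 8.4 = 14.28 m
Step 2 — Cb*B = 0.75 * 18.7 = 14.025 m
Step 3 — 1.7*T + Cb*B = 14.28 + 14.025 = 28.305 m
Step 4 — S = 115.4 * 28.305 ≈ 3266.4 m^2 (5 s.f.)

3266.4 m^2


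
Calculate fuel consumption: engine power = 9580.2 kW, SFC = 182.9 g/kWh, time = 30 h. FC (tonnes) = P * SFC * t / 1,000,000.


Formula: FC (tonnes) = P * SFC * t / 1,000,000
Step 1 — P * SFC * t = 9580.2 * 182.9 * 30 = 52566557.4 g
Step 2 — FC (tonnes) = 52566557.4 / 1,000,000 ≈ 52.567 tonnes (5 s.f.)

52.567 tonnes


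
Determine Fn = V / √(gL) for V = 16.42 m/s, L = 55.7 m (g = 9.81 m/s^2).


Formula: Fn = V / sqrt(g * L)
Step 1 — g * L = 9.81 * 55.7 = 546.417
Step 2 — sqrt(g * L) = sqrt(546.417) = 23.375564
Step 3 — Fn = 16.42 / 23.375564 ≈ 0.70244 (5 s.f.)

0.70244


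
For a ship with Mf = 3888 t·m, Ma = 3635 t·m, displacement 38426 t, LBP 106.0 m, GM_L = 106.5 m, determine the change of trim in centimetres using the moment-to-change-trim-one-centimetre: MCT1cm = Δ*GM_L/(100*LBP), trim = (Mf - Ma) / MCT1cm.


Formula: net trimming moment = Mf - Ma; MCT1cm = Δ*GM_L/(100*LBP); trim = net moment / MCT1cm
Step 1 — net trimming moment = 3888 - 3635 = 253 t·m
Step 2 — MCT1cm = 38426 * 106.5 / (100 * 106.0) = 386.0725 t·m/cm
Step 3 — trim = 253 / 386.0725 ≈ 0.65532 cm (5 s.f.)

0.65532 cm


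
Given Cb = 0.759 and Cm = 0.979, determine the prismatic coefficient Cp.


Formula: Cp = Cb / Cm
Substituting: Cp = 0.759 / 0.979
Result: Cp ≈ 0.77528 (5 s.f.)

0.77528


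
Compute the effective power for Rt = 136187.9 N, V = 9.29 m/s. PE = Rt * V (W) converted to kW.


Formula: PE = Rt * V / 1000 (kW)
Step 1 — PE (W) = 136187.9 * 9.29 = 1265185.591 W
Step 2 — PE (kW) = 1265185.591 / 1000 ≈ 1265.2 kW (5 s.f.)

1265.2 kW


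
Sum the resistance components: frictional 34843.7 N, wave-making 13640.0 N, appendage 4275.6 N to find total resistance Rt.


Formula: Rt = Rf + Rw + Ra
Substituting: Rt = 34843.7 + 13640.0 + 4275.6
Result: Rt = 52759.3 N

52759.3 N


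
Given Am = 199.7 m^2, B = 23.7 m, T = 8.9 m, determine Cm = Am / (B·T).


Formula: Cm = Am / (B * T)
Step 1 — B * T = 23.7 * 8.9 = 210.93 m^2
Step 2 — Cm = 199.7 / 210.93 ≈ 0.94676 (5 s.f.)

0.94676


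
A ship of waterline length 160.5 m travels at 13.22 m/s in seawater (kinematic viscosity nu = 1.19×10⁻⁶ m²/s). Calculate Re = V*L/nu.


Formula: Re = V * L / nu
Step 1 — V * L = 13.22 * 160.5 = 2121.81 m^2/s
Step 2 — Re = 2121.81 / 1.19e-6 = 1.78e+09

1.78e+09


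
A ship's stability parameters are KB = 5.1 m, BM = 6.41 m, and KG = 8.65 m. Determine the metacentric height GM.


Formula: GM = KB + BM - KG
Step 1 — KM = KB + BM = 5.1 + 6.41 = 11.51 m
Step 2 — GM = KM - KG = 11.51 - 8.65 = 2.86 m

2.86 m


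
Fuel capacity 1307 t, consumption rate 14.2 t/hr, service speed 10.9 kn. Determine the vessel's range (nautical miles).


Formula: endurance = fuel / rate; range = endurance * speed
Step 1 — endurance = 1307 / 14.2 = 92.0423 hours
Step 2 — range = 92.0423 * 10.9 ≈ 1003.3 nautical miles (5 s.f.)

1003.3 NM
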